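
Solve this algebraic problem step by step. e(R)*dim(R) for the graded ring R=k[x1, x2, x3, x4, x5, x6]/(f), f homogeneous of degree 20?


e(R)=deg(f)=20, dim(R)=6-1=5
e*dim=20*5=100


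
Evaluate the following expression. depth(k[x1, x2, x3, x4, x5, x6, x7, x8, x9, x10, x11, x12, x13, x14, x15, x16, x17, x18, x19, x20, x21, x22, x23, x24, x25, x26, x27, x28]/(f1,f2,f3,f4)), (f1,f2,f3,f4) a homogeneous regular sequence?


depth(R)=28
depth(R/I)=28-4=24


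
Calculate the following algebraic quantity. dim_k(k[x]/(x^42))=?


Basis: 1,x,...,x^41
dim=42


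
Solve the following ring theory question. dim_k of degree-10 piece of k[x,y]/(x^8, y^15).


k[x,y], I = (x^8, y^15), d = 10
Need i < 8 and d-i < 15.
Range: 0 <= i <= 7.
H(10) = 8


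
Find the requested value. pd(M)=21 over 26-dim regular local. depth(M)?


pd+depth=depth(R)=26
depth=26-21=5


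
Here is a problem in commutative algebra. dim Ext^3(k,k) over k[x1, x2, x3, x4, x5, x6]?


C(n,i)=C(6,3)=20


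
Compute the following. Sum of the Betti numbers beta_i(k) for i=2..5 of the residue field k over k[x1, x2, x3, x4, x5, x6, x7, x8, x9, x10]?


Koszul resolution: beta_i(k)=C(n,i), n=10
C(10,2)=45, C(10,3)=120, C(10,4)=210, C(10,5)=252
Sum=627


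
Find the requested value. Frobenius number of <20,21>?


gcd(20,21)=1 => F=ab-a-b=20*21-20-21=420-41=379


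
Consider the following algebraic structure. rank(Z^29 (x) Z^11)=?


rank(M(x)N) = rank(M)*rank(N)
29*11 = 319


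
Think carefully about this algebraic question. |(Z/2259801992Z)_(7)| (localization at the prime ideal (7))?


7-primary part: 2259801992=7^10*8
Size=7^10=282475249


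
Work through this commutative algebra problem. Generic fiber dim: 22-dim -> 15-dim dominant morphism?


dim(fiber)=dim(X)-dim(Y)=22-15=7


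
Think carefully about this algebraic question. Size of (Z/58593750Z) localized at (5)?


5-primary part: 58593750=5^10*6
Size=5^10=9765625


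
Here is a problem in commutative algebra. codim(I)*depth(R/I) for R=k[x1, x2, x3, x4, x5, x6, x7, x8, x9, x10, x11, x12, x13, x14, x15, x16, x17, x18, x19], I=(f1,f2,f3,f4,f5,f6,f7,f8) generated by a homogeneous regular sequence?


codim=8, depth=dim(R/I)=19-8=11
Product=8*11=88


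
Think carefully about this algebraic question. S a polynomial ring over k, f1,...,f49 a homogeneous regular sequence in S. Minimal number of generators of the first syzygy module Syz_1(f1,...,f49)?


Regular sequence => Koszul complex is the minimal free resolution.
Syz_1 minimally generated by Koszul relations f_i*e_j - f_j*e_i (i<j): mu(Syz_1) = beta_2 = C(m,2) = m(m-1)/2
m=49
49*48/2 = 1176


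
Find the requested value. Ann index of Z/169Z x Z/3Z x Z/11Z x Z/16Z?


Exponent = lcm of the cyclic orders; pairwise coprime => product.
13^2*3^1*11^1*2^4=169*3*11*16=89232


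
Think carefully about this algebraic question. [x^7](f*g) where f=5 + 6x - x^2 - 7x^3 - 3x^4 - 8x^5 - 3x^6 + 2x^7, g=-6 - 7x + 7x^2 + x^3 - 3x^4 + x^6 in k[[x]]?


[x^7] = sum a_i*b_j, i+j=7
  6*1=6
  -7*-3=21
  -3*1=-3
  -8*7=-56
  -3*-7=21
  2*-6=-12
Sum=-23


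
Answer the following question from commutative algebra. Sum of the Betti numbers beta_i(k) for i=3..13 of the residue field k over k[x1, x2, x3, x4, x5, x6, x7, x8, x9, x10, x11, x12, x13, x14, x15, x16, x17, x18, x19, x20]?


Koszul resolution: beta_i(k)=C(n,i), n=20
C(20,3)=1140, C(20,4)=4845, C(20,5)=15504, C(20,6)=38760, C(20,7)=77520, C(20,8)=125970, C(20,9)=167960, C(20,10)=184756, C(20,11)=167960, C(20,12)=125970, C(20,13)=77520
Sum=987905


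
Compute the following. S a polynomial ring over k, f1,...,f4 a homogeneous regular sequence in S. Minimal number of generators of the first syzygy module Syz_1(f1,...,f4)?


Regular sequence => Koszul complex is the minimal free resolution.
Syz_1 minimally generated by Koszul relations f_i*e_j - f_j*e_i (i<j): mu(Syz_1) = beta_2 = C(m,2) = m(m-1)/2
m=4
4*3/2 = 6


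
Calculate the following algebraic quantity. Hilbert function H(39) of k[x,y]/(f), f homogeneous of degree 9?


H(t)=d for t>=d-1.
d=9, t=39
H(39)=9


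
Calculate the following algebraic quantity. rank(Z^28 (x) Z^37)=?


rank(M(x)N) = rank(M)*rank(N)
28*37 = 1036


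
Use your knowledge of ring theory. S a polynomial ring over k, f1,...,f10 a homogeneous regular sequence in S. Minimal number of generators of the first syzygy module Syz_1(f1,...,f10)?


Regular sequence => Koszul complex is the minimal free resolution.
Syz_1 minimally generated by Koszul relations f_i*e_j - f_j*e_i (i<j): mu(Syz_1) = beta_2 = C(m,2) = m(m-1)/2
m=10
10*9/2 = 45


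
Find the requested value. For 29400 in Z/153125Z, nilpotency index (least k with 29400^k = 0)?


29400^k mod 153125:
k=1: 29400
k=2: 122500
k=3: 0
First zero at k = 3


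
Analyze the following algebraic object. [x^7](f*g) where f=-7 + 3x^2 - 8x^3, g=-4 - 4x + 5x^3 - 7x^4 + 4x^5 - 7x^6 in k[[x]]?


[x^7] = sum a_i*b_j, i+j=7
  3*4=12
  -8*-7=56
Sum=68


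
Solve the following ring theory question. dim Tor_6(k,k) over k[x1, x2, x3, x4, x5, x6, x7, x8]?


Koszul: C(n,i)=C(8,6)=28


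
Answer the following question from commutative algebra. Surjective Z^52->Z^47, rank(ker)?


rank(ker) = 52-47 = 5


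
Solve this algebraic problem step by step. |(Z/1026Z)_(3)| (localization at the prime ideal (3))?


3-primary part: 1026=3^3*38
Size=3^3=27


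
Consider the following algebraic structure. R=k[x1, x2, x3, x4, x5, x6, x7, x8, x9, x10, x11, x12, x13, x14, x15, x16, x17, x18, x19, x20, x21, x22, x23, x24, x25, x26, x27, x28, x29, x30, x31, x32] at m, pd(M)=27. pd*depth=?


pd+depth=32
depth=32-27=5
pd*depth=27*5=135


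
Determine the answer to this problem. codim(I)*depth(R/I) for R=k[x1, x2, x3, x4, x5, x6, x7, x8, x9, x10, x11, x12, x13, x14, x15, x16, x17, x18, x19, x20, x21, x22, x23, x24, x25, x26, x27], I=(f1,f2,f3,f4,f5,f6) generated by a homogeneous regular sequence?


codim=6, depth=dim(R/I)=27-6=21
Product=6*21=126


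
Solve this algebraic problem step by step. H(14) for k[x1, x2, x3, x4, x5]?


C(d+n-1,n-1)=C(18,4)=3060


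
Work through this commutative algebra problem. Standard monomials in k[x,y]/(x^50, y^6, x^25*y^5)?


k[x,y]/I, I = (x^50, y^6, x^25*y^5)
Rect: 50x6=300. Corner: (50-25)x(6-5)=25.
dim = 300-25 = 275


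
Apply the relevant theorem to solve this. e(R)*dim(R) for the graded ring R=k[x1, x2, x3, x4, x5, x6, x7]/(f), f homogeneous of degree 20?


e(R)=deg(f)=20, dim(R)=7-1=6
e*dim=20*6=120


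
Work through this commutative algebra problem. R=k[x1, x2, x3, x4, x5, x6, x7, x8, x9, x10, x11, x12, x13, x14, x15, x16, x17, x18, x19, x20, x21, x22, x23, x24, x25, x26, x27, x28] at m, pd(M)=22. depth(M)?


pd+depth=depth(R)=28
depth=28-22=6


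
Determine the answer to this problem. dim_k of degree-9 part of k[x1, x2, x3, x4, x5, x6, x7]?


C(d+n-1,n-1)=C(15,6)=5005


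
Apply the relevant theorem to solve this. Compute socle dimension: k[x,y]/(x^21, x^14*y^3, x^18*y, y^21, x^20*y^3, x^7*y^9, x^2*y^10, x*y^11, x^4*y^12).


Socle = ann(m) = span of standard monomials u with x*u, y*u in I (staircase corners).
Redundant generators: x^20*y^3, x^4*y^12
Minimal generators: x^21, x^18*y, x^14*y^3, x^7*y^9, x^2*y^10, x*y^11, y^21
Corners: y^20, xy^10, x^6y^9, x^13y^8, x^17y^2, x^20
Socle dim=6


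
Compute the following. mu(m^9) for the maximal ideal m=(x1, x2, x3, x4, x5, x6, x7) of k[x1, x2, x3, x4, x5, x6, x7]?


Graded Nakayama: mu(m^d) = dim_k (m^d/m^(d+1)) = #degree-9 monomials in 7 vars
C(n+d-1,d)=C(15,9)=5005


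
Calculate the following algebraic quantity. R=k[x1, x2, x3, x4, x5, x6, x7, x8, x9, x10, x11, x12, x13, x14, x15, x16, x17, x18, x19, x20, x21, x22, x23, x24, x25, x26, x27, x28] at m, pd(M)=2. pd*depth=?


pd+depth=28
depth=28-2=26
pd*depth=2*26=52


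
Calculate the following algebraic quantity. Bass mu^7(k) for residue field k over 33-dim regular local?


C(n,i)=C(33,7)=4272048


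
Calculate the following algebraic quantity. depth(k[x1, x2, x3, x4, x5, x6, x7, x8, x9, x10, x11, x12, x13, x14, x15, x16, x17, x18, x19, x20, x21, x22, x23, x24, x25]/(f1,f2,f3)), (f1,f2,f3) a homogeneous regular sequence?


depth(R)=25
depth(R/I)=25-3=22


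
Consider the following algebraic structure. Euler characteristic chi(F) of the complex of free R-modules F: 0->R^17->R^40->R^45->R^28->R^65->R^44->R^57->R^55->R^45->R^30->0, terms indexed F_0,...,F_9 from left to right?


chi = sum (-1)^i * rank:
(-1)^0*17=17
(-1)^1*40=-40
(-1)^2*45=45
(-1)^3*28=-28
(-1)^4*65=65
(-1)^5*44=-44
(-1)^6*57=57
(-1)^7*55=-55
(-1)^8*45=45
(-1)^9*30=-30
chi=32


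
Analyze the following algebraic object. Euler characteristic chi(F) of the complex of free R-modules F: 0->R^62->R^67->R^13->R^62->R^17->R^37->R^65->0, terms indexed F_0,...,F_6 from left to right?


chi = sum (-1)^i * rank:
(-1)^0*62=62
(-1)^1*67=-67
(-1)^2*13=13
(-1)^3*62=-62
(-1)^4*17=17
(-1)^5*37=-37
(-1)^6*65=65
chi=-9


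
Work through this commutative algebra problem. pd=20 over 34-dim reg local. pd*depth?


pd+depth=34
depth=34-20=14
pd*depth=20*14=280


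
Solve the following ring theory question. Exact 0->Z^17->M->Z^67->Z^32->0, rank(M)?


Alt sum=0:
(-1)^0*17 + (-1)^1*? + (-1)^2*67 + (-1)^3*32=0
rank(M)=52


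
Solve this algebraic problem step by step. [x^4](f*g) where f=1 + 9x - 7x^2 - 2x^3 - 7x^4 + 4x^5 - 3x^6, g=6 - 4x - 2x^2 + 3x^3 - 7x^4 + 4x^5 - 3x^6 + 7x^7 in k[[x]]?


[x^4] = sum a_i*b_j, i+j=4
  1*-7=-7
  9*3=27
  -7*-2=14
  -2*-4=8
  -7*6=-42
Sum=0


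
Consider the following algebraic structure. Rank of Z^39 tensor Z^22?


rank(M(x)N) = rank(M)*rank(N)
39*22 = 858


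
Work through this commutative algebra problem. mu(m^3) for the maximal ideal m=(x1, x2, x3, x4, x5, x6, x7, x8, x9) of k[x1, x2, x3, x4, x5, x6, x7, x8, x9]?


Graded Nakayama: mu(m^d) = dim_k (m^d/m^(d+1)) = #degree-3 monomials in 9 vars
C(n+d-1,d)=C(11,3)=165


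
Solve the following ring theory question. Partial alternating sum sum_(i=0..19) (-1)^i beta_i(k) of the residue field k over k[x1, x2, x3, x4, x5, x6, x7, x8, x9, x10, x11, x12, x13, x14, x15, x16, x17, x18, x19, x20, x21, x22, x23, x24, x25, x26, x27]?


Koszul resolution: beta_i(k)=C(n,i), n=27
sum_(i=0..p) (-1)^i C(n,i) = (-1)^p C(n-1,p)
(-1)^19*C(26,19) = (-1)^19*657800 = -657800


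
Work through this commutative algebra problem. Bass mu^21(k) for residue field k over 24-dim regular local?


C(n,i)=C(24,21)=2024


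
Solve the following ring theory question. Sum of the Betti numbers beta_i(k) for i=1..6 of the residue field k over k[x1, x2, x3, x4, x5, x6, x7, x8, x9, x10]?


Koszul resolution: beta_i(k)=C(n,i), n=10
C(10,1)=10, C(10,2)=45, C(10,3)=120, C(10,4)=210, C(10,5)=252, C(10,6)=210
Sum=847


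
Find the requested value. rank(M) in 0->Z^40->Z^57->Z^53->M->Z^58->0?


Alt sum=0:
(-1)^0*40 + (-1)^1*57 + (-1)^2*53 + (-1)^3*? + (-1)^4*58=0
rank(M)=94


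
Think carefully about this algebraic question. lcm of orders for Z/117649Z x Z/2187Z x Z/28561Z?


Exponent = lcm of the cyclic orders; pairwise coprime => product.
7^6*3^7*13^4=117649*2187*28561=7348698545643


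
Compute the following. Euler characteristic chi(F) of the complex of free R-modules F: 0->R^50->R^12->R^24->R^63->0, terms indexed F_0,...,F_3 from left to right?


chi = sum (-1)^i * rank:
(-1)^0*50=50
(-1)^1*12=-12
(-1)^2*24=24
(-1)^3*63=-63
chi=-1


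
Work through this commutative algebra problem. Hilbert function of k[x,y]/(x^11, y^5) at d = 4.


k[x,y], I = (x^11, y^5), d = 4
Need i < 11 and d-i < 5.
Range: 0 <= i <= 4.
H(4) = 5


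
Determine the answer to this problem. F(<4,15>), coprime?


gcd(4,15)=1 => F=ab-a-b=4*15-4-15=60-19=41


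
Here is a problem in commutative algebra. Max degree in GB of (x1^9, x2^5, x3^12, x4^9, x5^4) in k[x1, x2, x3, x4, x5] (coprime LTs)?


Pure powers, coprime LTs => already GB.
Degrees: 9, 5, 12, 9, 4
Max=12


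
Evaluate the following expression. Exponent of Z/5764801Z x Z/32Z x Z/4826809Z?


Exponent = lcm of the cyclic orders; pairwise coprime => product.
7^8*2^5*13^6=5764801*32*4826809=890418987200288


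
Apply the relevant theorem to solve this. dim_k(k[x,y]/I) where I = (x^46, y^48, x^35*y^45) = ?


k[x,y]/I, I = (x^46, y^48, x^35*y^45)
Rect: 46x48=2208. Corner: (46-35)x(48-45)=33.
dim = 2208-33 = 2175


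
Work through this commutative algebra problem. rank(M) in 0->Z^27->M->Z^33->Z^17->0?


Alt sum=0:
(-1)^0*27 + (-1)^1*? + (-1)^2*33 + (-1)^3*17=0
rank(M)=43


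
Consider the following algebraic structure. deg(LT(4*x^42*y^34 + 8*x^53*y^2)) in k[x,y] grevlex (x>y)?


LT: 4*x^42*y^34
deg_x=42, deg_y=34
Total=42+34=76


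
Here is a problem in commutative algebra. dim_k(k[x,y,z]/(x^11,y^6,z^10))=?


Basis: x^iy^jz^k, i<11,j<6,k<10
11*6*10=660


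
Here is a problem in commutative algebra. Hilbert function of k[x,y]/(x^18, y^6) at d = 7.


k[x,y], I = (x^18, y^6), d = 7
Need i < 18 and d-i < 6.
Range: 2 <= i <= 7.
H(7) = 6


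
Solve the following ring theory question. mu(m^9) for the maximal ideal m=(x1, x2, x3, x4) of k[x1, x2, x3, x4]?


Graded Nakayama: mu(m^d) = dim_k (m^d/m^(d+1)) = #degree-9 monomials in 4 vars
C(n+d-1,d)=C(12,9)=220


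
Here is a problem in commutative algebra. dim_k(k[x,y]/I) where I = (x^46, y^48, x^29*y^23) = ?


k[x,y]/I, I = (x^46, y^48, x^29*y^23)
Rect: 46x48=2208. Corner: (46-29)x(48-23)=425.
dim = 2208-425 = 1783


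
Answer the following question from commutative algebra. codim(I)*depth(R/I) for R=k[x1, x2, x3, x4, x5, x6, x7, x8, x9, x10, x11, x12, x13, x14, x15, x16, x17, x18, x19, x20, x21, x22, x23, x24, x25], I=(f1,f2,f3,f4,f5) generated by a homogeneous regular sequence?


codim=5, depth=dim(R/I)=25-5=20
Product=5*20=100


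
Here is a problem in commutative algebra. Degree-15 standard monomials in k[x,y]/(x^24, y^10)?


k[x,y], I = (x^24, y^10), d = 15
Need i < 24 and d-i < 10.
Range: 6 <= i <= 15.
H(15) = 10


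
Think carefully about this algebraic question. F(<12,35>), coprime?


gcd(12,35)=1 => F=ab-a-b=12*35-12-35=420-47=373


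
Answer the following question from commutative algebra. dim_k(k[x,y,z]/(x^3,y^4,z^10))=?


Basis: x^iy^jz^k, i<3,j<4,k<10
3*4*10=120


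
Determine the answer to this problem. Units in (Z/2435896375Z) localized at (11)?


Local ring = Z/19487171Z.
phi(19487171) = 11^6*(11-1) = 17715610


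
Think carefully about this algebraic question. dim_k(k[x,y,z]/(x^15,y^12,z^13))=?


Basis: x^iy^jz^k, i<15,j<12,k<13
15*12*13=2340


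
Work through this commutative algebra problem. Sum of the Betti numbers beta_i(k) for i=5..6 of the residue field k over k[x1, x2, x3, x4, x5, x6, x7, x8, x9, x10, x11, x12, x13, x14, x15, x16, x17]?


Koszul resolution: beta_i(k)=C(n,i), n=17
C(17,5)=6188, C(17,6)=12376
Sum=18564


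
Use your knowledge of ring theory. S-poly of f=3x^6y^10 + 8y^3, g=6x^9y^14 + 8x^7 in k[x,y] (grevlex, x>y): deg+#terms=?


LT(f)=3x^6y^10, LT(g)=6x^9y^14
lcm(LM)=x^9y^14
S(f,g) (scaled by 18 to clear denominators) = 6x^3y^4*f - 3*g = 48x^3y^7 - 24x^7
2 terms, deg 10.
10+2=12


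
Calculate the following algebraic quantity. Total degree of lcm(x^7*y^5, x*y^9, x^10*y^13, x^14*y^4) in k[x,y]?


lcm = componentwise max:
x: max(7,1,10,14)=14
y: max(5,9,13,4)=13
Total=14+13=27


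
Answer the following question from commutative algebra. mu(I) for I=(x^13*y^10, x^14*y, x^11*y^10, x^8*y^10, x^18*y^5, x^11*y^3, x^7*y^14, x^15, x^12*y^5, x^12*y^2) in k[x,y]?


Remove redundant (divisible by others).
x^12*y^5 redundant.
x^11*y^10 redundant.
x^18*y^5 redundant.
x^13*y^10 redundant.
Min: x^15, x^14*y, x^12*y^2, x^11*y^3, x^8*y^10, x^7*y^14
Count=6


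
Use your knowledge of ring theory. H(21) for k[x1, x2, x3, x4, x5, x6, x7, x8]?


C(d+n-1,n-1)=C(28,7)=1184040


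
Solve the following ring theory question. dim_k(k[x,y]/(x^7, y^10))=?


Basis: x^i*y^j, i<7, j<10
7*10=70


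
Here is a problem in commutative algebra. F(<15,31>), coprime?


gcd(15,31)=1 => F=ab-a-b=15*31-15-31=465-46=419


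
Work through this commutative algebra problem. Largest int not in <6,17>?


gcd(6,17)=1 => F=ab-a-b=6*17-6-17=102-23=79


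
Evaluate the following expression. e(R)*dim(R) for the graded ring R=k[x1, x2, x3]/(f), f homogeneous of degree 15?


e(R)=deg(f)=15, dim(R)=3-1=2
e*dim=15*2=30


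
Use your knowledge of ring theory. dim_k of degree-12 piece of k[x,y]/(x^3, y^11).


k[x,y], I = (x^3, y^11), d = 12
Need i < 3 and d-i < 11.
Range: 2 <= i <= 2.
H(12) = 1


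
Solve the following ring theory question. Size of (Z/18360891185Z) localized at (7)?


7-primary part: 18360891185=7^10*65
Size=7^10=282475249


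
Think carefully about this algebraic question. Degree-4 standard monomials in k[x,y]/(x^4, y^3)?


k[x,y], I = (x^4, y^3), d = 4
Need i < 4 and d-i < 3.
Range: 2 <= i <= 3.
H(4) = 2


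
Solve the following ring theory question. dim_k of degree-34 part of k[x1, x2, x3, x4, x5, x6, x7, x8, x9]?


C(d+n-1,n-1)=C(42,8)=118030185


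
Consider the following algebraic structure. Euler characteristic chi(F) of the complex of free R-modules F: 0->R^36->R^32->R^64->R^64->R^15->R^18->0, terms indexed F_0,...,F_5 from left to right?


chi = sum (-1)^i * rank:
(-1)^0*36=36
(-1)^1*32=-32
(-1)^2*64=64
(-1)^3*64=-64
(-1)^4*15=15
(-1)^5*18=-18
chi=1


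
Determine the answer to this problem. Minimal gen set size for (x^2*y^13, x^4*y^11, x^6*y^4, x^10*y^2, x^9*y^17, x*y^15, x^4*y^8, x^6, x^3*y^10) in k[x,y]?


Remove redundant (divisible by others).
x^10*y^2 redundant.
x^4*y^11 redundant.
x^9*y^17 redundant.
x^6*y^4 redundant.
Min: x^6, x^4*y^8, x^3*y^10, x^2*y^13, x*y^15
Count=5


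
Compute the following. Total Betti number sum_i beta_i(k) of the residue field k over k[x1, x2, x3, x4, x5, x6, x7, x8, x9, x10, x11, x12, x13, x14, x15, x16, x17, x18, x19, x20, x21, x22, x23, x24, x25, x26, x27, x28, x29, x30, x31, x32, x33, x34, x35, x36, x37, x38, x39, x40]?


Koszul resolution: beta_i(k)=C(n,i), n=40
sum_i C(40,i) = 2^40 = 1099511627776


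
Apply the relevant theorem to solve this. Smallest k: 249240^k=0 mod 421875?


249240^k mod 421875:
k=1: 249240
k=2: 327600
k=3: 70875
k=4: 135000
k=5: 337500
k=6: 0
First zero at k = 6


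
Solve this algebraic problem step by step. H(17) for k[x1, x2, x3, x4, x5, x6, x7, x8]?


C(d+n-1,n-1)=C(24,7)=346104


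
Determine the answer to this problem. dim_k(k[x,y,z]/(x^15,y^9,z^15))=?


Basis: x^iy^jz^k, i<15,j<9,k<15
15*9*15=2025


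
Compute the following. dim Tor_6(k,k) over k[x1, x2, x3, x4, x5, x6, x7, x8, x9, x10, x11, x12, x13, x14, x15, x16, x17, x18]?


Koszul: C(n,i)=C(18,6)=18564


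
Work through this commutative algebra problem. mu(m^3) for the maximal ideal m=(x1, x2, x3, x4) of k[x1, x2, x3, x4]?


Graded Nakayama: mu(m^d) = dim_k (m^d/m^(d+1)) = #degree-3 monomials in 4 vars
C(n+d-1,d)=C(6,3)=20


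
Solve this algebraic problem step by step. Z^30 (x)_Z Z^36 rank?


rank(M(x)N) = rank(M)*rank(N)
30*36 = 1080


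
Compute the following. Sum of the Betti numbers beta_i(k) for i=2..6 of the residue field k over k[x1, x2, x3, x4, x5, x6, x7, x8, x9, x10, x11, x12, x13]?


Koszul resolution: beta_i(k)=C(n,i), n=13
C(13,2)=78, C(13,3)=286, C(13,4)=715, C(13,5)=1287, C(13,6)=1716
Sum=4082


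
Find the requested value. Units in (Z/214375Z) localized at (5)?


Local ring = Z/625Z.
phi(625) = 5^3*(5-1) = 500


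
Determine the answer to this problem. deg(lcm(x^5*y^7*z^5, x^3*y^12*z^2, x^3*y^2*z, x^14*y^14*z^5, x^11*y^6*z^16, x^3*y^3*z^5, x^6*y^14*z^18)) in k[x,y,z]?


lcm = componentwise max:
x: max(5,3,3,14,11,3,6)=14
y: max(7,12,2,14,6,3,14)=14
z: max(5,2,1,5,16,5,18)=18
Total=14+14+18=46


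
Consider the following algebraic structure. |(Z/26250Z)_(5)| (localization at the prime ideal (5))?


5-primary part: 26250=5^4*42
Size=5^4=625


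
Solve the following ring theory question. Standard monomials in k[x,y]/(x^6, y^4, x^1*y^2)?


k[x,y]/I, I = (x^6, y^4, x^1*y^2)
Rect: 6x4=24. Corner: (6-1)x(4-2)=10.
dim = 24-10 = 14


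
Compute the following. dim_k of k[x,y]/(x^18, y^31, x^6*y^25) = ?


k[x,y]/I, I = (x^18, y^31, x^6*y^25)
Rect: 18x31=558. Corner: (18-6)x(31-25)=72.
dim = 558-72 = 486


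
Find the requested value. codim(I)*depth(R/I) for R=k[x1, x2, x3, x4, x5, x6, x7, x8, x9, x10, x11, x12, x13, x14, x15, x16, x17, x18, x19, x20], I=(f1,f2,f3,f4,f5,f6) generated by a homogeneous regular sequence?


codim=6, depth=dim(R/I)=20-6=14
Product=6*14=84


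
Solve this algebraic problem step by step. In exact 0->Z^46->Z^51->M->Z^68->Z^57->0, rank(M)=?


Alt sum=0:
(-1)^0*46 + (-1)^1*51 + (-1)^2*? + (-1)^3*68 + (-1)^4*57=0
rank(M)=16


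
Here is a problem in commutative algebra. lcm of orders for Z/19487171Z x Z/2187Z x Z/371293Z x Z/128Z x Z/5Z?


Exponent = lcm of the cyclic orders; pairwise coprime => product.
11^7*3^7*13^5*2^7*5^1=19487171*2187*371293*128*5=10127314910885927040


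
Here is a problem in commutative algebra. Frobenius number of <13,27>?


gcd(13,27)=1 => F=ab-a-b=13*27-13-27=351-40=311


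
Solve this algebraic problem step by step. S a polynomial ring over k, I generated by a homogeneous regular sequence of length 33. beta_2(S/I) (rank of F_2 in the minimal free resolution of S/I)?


Regular sequence => Koszul complex is the minimal free resolution.
Syz_1 minimally generated by Koszul relations f_i*e_j - f_j*e_i (i<j): mu(Syz_1) = beta_2 = C(m,2) = m(m-1)/2
m=33
33*32/2 = 528


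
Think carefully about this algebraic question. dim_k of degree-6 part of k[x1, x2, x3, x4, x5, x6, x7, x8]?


C(d+n-1,n-1)=C(13,7)=1716


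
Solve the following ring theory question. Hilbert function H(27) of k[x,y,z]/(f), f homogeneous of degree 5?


C(29,2)-C(24,2)=406-276=130


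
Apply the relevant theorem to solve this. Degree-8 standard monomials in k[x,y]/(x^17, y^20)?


k[x,y], I = (x^17, y^20), d = 8
Need i < 17 and d-i < 20.
Range: 0 <= i <= 8.
H(8) = 9


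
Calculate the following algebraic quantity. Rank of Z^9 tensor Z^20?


rank(M(x)N) = rank(M)*rank(N)
9*20 = 180


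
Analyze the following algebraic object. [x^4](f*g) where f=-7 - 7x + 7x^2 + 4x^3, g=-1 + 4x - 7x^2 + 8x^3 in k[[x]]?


[x^4] = sum a_i*b_j, i+j=4
  -7*8=-56
  7*-7=-49
  4*4=16
Sum=-89


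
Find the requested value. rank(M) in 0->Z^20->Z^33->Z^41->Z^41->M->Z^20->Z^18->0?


Alt sum=0:
(-1)^0*20 + (-1)^1*33 + (-1)^2*41 + (-1)^3*41 + (-1)^4*? + (-1)^5*20 + (-1)^6*18=0
rank(M)=15


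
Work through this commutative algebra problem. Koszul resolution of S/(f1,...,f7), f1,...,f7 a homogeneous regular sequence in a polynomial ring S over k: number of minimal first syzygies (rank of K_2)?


Regular sequence => Koszul complex is the minimal free resolution.
Syz_1 minimally generated by Koszul relations f_i*e_j - f_j*e_i (i<j): mu(Syz_1) = beta_2 = C(m,2) = m(m-1)/2
m=7
7*6/2 = 21


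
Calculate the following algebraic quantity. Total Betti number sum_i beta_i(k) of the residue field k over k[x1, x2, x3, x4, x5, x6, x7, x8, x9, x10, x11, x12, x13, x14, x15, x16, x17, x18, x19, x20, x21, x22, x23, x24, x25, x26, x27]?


Koszul resolution: beta_i(k)=C(n,i), n=27
sum_i C(27,i) = 2^27 = 134217728


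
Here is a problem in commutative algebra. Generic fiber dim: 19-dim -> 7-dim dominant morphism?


dim(fiber)=dim(X)-dim(Y)=19-7=12


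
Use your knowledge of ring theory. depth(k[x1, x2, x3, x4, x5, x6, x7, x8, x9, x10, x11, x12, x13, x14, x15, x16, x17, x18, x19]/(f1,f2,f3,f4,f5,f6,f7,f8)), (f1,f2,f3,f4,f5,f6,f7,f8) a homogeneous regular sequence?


depth(R)=19
depth(R/I)=19-8=11


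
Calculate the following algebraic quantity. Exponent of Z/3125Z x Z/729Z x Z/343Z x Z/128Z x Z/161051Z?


Exponent = lcm of the cyclic orders; pairwise coprime => product.
5^5*3^6*7^3*2^7*11^5=3125*729*343*128*161051=16108127758800000


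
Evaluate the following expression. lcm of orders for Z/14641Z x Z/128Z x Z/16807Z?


Exponent = lcm of the cyclic orders; pairwise coprime => product.
11^4*2^7*7^5=14641*128*16807=31497124736


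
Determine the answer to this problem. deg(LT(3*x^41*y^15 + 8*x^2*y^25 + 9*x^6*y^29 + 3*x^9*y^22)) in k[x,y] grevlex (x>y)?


LT: 3*x^41*y^15
deg_x=41, deg_y=15
Total=41+15=56


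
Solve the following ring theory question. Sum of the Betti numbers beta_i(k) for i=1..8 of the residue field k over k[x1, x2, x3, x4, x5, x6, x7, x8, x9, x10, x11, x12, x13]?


Koszul resolution: beta_i(k)=C(n,i), n=13
C(13,1)=13, C(13,2)=78, C(13,3)=286, C(13,4)=715, C(13,5)=1287, C(13,6)=1716, C(13,7)=1716, C(13,8)=1287
Sum=7098


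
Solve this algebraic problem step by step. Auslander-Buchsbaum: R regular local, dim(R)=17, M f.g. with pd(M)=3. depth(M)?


pd+depth=depth(R)=17
depth=17-3=14


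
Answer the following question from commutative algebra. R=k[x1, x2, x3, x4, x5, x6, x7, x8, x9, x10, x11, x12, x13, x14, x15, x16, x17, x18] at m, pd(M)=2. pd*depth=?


pd+depth=18
depth=18-2=16
pd*depth=2*16=32


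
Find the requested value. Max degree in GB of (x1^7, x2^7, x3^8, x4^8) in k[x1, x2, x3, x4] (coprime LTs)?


Pure powers, coprime LTs => already GB.
Degrees: 7, 7, 8, 8
Max=8


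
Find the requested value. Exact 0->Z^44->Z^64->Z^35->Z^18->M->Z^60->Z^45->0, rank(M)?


Alt sum=0:
(-1)^0*44 + (-1)^1*64 + (-1)^2*35 + (-1)^3*18 + (-1)^4*? + (-1)^5*60 + (-1)^6*45=0
rank(M)=18


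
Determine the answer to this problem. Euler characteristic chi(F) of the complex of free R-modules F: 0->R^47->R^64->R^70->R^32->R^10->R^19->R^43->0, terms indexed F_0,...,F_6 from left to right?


chi = sum (-1)^i * rank:
(-1)^0*47=47
(-1)^1*64=-64
(-1)^2*70=70
(-1)^3*32=-32
(-1)^4*10=10
(-1)^5*19=-19
(-1)^6*43=43
chi=55


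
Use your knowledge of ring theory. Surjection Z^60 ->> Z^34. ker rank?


rank(ker) = 60-34 = 26


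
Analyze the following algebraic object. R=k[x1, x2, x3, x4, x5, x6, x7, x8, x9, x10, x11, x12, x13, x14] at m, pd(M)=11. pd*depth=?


pd+depth=14
depth=14-11=3
pd*depth=11*3=33


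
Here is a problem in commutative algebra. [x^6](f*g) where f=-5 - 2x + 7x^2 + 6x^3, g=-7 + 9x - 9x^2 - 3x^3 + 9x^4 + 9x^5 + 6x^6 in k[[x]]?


[x^6] = sum a_i*b_j, i+j=6
  -5*6=-30
  -2*9=-18
  7*9=63
  6*-3=-18
Sum=-3


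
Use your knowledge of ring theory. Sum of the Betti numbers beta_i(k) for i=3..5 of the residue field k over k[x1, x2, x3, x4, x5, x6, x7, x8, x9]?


Koszul resolution: beta_i(k)=C(n,i), n=9
C(9,3)=84, C(9,4)=126, C(9,5)=126
Sum=336


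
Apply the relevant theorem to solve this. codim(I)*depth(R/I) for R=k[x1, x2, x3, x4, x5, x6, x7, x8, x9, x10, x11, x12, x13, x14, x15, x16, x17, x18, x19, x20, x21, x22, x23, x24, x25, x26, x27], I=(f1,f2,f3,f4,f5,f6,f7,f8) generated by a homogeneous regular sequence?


codim=8, depth=dim(R/I)=27-8=19
Product=8*19=152


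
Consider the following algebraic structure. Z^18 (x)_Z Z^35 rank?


rank(M(x)N) = rank(M)*rank(N)
18*35 = 630


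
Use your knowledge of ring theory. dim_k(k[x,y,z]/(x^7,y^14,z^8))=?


Basis: x^iy^jz^k, i<7,j<14,k<8
7*14*8=784


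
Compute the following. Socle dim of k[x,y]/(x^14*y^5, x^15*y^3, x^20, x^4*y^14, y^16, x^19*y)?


Socle = ann(m) = span of standard monomials u with x*u, y*u in I (staircase corners).
Minimal generators: x^20, x^19*y, x^15*y^3, x^14*y^5, x^4*y^14, y^16
Corners: x^3y^15, x^13y^13, x^14y^4, x^18y^2, x^19
Socle dim=5


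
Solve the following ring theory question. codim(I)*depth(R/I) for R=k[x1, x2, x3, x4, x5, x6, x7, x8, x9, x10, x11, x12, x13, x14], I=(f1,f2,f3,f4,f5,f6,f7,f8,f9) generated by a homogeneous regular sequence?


codim=9, depth=dim(R/I)=14-9=5
Product=9*5=45


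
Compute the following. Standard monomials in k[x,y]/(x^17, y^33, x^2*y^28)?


k[x,y]/I, I = (x^17, y^33, x^2*y^28)
Rect: 17x33=561. Corner: (17-2)x(33-28)=75.
dim = 561-75 = 486


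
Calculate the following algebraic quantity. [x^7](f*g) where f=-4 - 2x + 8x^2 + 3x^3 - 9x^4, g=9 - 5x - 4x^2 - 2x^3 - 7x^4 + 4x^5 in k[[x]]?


[x^7] = sum a_i*b_j, i+j=7
  8*4=32
  3*-7=-21
  -9*-2=18
Sum=29


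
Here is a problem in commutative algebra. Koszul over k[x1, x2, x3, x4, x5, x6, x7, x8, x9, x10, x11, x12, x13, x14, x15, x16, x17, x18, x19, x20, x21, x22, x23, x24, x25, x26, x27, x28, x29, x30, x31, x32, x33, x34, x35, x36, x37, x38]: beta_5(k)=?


C(n,i)=C(38,5)=501942


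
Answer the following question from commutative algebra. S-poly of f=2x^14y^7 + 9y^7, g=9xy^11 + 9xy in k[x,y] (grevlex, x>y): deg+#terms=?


LT(f)=2x^14y^7, LT(g)=9xy^11
lcm(LM)=x^14y^11
S(f,g) (scaled by 18 to clear denominators) = 9y^4*f - 2x^13*g = -18x^14y + 81y^11
2 terms, deg 15.
15+2=17


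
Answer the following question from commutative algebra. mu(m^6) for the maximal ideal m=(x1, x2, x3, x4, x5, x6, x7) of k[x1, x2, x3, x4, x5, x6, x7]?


Graded Nakayama: mu(m^d) = dim_k (m^d/m^(d+1)) = #degree-6 monomials in 7 vars
C(n+d-1,d)=C(12,6)=924


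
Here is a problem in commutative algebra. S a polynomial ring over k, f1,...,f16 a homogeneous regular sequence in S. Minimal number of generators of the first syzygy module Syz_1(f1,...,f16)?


Regular sequence => Koszul complex is the minimal free resolution.
Syz_1 minimally generated by Koszul relations f_i*e_j - f_j*e_i (i<j): mu(Syz_1) = beta_2 = C(m,2) = m(m-1)/2
m=16
16*15/2 = 120


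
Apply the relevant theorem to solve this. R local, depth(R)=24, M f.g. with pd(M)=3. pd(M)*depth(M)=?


pd+depth=24
depth=24-3=21
pd*depth=3*21=63


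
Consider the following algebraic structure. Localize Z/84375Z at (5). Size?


5-primary part: 84375=5^5*27
Size=5^5=3125


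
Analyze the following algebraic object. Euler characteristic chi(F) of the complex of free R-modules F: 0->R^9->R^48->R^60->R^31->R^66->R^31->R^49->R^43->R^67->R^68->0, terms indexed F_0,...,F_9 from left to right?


chi = sum (-1)^i * rank:
(-1)^0*9=9
(-1)^1*48=-48
(-1)^2*60=60
(-1)^3*31=-31
(-1)^4*66=66
(-1)^5*31=-31
(-1)^6*49=49
(-1)^7*43=-43
(-1)^8*67=67
(-1)^9*68=-68
chi=30


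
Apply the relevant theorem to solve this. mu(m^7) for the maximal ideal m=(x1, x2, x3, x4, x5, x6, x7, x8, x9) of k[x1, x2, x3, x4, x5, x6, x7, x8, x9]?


Graded Nakayama: mu(m^d) = dim_k (m^d/m^(d+1)) = #degree-7 monomials in 9 vars
C(n+d-1,d)=C(15,7)=6435


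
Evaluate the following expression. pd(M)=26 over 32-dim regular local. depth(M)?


pd+depth=depth(R)=32
depth=32-26=6


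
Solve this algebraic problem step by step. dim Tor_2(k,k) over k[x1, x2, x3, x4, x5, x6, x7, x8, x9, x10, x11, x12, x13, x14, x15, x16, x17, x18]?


Koszul: C(n,i)=C(18,2)=153


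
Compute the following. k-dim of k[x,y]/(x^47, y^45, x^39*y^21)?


k[x,y]/I, I = (x^47, y^45, x^39*y^21)
Rect: 47x45=2115. Corner: (47-39)x(45-21)=192.
dim = 2115-192 = 1923


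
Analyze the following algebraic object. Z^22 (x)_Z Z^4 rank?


rank(M(x)N) = rank(M)*rank(N)
22*4 = 88


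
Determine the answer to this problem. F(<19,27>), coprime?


gcd(19,27)=1 => F=ab-a-b=19*27-19-27=513-46=467


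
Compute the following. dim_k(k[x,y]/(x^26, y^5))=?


Basis: x^i*y^j, i<26, j<5
26*5=130


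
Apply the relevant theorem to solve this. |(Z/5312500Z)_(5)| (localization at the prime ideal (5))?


5-primary part: 5312500=5^7*68
Size=5^7=78125


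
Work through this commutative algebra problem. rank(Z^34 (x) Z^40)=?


rank(M(x)N) = rank(M)*rank(N)
34*40 = 1360


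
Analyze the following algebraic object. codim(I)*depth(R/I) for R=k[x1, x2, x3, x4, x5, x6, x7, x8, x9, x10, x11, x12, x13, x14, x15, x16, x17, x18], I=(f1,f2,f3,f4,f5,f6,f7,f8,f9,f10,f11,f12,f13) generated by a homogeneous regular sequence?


codim=13, depth=dim(R/I)=18-13=5
Product=13*5=65


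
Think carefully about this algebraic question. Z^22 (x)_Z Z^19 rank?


rank(M(x)N) = rank(M)*rank(N)
22*19 = 418


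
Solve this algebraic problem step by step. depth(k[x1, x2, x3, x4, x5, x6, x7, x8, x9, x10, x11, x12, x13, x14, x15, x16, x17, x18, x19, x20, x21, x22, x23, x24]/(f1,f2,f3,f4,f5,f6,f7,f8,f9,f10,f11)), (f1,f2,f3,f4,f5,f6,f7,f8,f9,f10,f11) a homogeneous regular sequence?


depth(R)=24
depth(R/I)=24-11=13


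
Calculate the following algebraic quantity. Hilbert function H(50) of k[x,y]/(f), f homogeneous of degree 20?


H(t)=d for t>=d-1.
d=20, t=50
H(50)=20


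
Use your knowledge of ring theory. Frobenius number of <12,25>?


gcd(12,25)=1 => F=ab-a-b=12*25-12-25=300-37=263


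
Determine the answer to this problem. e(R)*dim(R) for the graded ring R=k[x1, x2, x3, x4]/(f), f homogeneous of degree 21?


e(R)=deg(f)=21, dim(R)=4-1=3
e*dim=21*3=63


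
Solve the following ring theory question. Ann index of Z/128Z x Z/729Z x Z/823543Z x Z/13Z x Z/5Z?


Exponent = lcm of the cyclic orders; pairwise coprime => product.
2^7*3^6*7^7*13^1*5^1=128*729*823543*13*5=4995018887040


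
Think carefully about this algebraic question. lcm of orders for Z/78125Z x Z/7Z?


Exponent = lcm of the cyclic orders; pairwise coprime => product.
5^7*7^1=78125*7=546875


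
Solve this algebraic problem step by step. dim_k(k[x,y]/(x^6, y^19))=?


Basis: x^i*y^j, i<6, j<19
6*19=114


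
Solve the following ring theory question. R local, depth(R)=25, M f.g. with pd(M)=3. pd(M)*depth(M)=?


pd+depth=25
depth=25-3=22
pd*depth=3*22=66


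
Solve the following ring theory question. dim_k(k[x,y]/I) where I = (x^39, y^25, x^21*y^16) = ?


k[x,y]/I, I = (x^39, y^25, x^21*y^16)
Rect: 39x25=975. Corner: (39-21)x(25-16)=162.
dim = 975-162 = 813


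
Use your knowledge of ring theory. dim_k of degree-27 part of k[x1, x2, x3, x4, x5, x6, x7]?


C(d+n-1,n-1)=C(33,6)=1107568


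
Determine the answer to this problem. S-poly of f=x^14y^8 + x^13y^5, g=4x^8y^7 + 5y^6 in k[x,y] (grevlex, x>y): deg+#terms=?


LT(f)=x^14y^8, LT(g)=4x^8y^7
lcm(LM)=x^14y^8
S(f,g) (scaled by 4 to clear denominators) = 4*f - x^6y*g = 4x^13y^5 - 5x^6y^7
2 terms, deg 18.
18+2=20


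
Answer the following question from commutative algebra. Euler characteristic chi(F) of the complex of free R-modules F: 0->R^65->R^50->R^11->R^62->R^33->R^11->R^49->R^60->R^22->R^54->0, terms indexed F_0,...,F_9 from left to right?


chi = sum (-1)^i * rank:
(-1)^0*65=65
(-1)^1*50=-50
(-1)^2*11=11
(-1)^3*62=-62
(-1)^4*33=33
(-1)^5*11=-11
(-1)^6*49=49
(-1)^7*60=-60
(-1)^8*22=22
(-1)^9*54=-54
chi=-57


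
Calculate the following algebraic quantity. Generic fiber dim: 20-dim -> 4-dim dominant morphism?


dim(fiber)=dim(X)-dim(Y)=20-4=16


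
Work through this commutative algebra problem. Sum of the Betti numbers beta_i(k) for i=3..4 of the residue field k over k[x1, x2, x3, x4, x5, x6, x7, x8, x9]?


Koszul resolution: beta_i(k)=C(n,i), n=9
C(9,3)=84, C(9,4)=126
Sum=210


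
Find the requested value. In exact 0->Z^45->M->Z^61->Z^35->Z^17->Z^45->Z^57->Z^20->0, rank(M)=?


Alt sum=0:
(-1)^0*45 + (-1)^1*? + (-1)^2*61 + (-1)^3*35 + (-1)^4*17 + (-1)^5*45 + (-1)^6*57 + (-1)^7*20=0
rank(M)=80


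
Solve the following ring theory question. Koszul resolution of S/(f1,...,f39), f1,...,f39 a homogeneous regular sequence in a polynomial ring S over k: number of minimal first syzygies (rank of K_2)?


Regular sequence => Koszul complex is the minimal free resolution.
Syz_1 minimally generated by Koszul relations f_i*e_j - f_j*e_i (i<j): mu(Syz_1) = beta_2 = C(m,2) = m(m-1)/2
m=39
39*38/2 = 741


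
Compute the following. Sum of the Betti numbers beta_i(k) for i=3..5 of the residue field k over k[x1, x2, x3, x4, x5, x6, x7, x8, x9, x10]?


Koszul resolution: beta_i(k)=C(n,i), n=10
C(10,3)=120, C(10,4)=210, C(10,5)=252
Sum=582


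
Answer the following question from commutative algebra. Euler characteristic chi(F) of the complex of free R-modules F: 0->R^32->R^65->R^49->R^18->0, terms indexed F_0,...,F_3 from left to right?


chi = sum (-1)^i * rank:
(-1)^0*32=32
(-1)^1*65=-65
(-1)^2*49=49
(-1)^3*18=-18
chi=-2


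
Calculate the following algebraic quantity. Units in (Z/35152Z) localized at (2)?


Local ring = Z/16Z.
phi(16) = 2^3*(2-1) = 8


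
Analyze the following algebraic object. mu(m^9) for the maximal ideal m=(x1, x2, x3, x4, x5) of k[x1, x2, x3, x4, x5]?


Graded Nakayama: mu(m^d) = dim_k (m^d/m^(d+1)) = #degree-9 monomials in 5 vars
C(n+d-1,d)=C(13,9)=715


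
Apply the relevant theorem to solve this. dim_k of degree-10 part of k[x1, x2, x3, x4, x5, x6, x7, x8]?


C(d+n-1,n-1)=C(17,7)=19448


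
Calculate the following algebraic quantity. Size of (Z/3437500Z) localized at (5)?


5-primary part: 3437500=5^7*44
Size=5^7=78125


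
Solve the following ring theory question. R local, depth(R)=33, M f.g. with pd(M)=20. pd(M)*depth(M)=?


pd+depth=33
depth=33-20=13
pd*depth=20*13=260


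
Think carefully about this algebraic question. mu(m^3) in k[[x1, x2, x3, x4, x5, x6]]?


C(n+d-1,d)=C(8,3)=56


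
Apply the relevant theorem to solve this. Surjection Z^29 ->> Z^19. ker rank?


rank(ker) = 29-19 = 10


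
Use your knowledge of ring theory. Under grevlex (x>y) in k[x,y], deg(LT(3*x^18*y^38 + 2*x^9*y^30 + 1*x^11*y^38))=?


LT: 3*x^18*y^38
deg_x=18, deg_y=38
Total=18+38=56


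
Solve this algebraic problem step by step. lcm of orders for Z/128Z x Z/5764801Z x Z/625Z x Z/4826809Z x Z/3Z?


Exponent = lcm of the cyclic orders; pairwise coprime => product.
2^7*7^8*5^4*13^6*3^1=128*5764801*625*4826809*3=6678142404002160000


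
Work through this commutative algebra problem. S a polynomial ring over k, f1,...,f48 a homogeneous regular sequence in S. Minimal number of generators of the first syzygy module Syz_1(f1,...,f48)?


Regular sequence => Koszul complex is the minimal free resolution.
Syz_1 minimally generated by Koszul relations f_i*e_j - f_j*e_i (i<j): mu(Syz_1) = beta_2 = C(m,2) = m(m-1)/2
m=48
48*47/2 = 1128


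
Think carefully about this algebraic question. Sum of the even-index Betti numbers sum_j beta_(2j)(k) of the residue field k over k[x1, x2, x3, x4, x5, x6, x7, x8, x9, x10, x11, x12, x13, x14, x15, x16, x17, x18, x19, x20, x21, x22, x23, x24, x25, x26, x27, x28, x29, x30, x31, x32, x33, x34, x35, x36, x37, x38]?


Koszul resolution: beta_i(k)=C(n,i), n=38
sum_even C(38,i) = 2^(n-1) = 2^37 = 137438953472


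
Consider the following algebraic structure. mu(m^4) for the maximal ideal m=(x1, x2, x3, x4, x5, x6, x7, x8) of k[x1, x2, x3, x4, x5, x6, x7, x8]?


Graded Nakayama: mu(m^d) = dim_k (m^d/m^(d+1)) = #degree-4 monomials in 8 vars
C(n+d-1,d)=C(11,4)=330


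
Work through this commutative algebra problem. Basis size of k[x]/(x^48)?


Basis: 1,x,...,x^47
dim=48


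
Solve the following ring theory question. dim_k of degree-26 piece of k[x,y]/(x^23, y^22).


k[x,y], I = (x^23, y^22), d = 26
Need i < 23 and d-i < 22.
Range: 5 <= i <= 22.
H(26) = 18


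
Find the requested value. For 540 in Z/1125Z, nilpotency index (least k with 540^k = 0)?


540^k mod 1125:
k=1: 540
k=2: 225
k=3: 0
First zero at k = 3


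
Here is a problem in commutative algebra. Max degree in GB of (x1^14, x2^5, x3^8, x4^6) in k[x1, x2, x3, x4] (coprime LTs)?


Pure powers, coprime LTs => already GB.
Degrees: 14, 5, 8, 6
Max=14


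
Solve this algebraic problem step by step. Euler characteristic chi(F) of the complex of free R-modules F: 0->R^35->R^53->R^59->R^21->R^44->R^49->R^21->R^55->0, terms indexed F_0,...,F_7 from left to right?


chi = sum (-1)^i * rank:
(-1)^0*35=35
(-1)^1*53=-53
(-1)^2*59=59
(-1)^3*21=-21
(-1)^4*44=44
(-1)^5*49=-49
(-1)^6*21=21
(-1)^7*55=-55
chi=-19
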